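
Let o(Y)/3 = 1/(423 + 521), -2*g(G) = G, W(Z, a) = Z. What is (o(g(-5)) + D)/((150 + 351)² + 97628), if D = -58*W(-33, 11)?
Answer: 1806819/329105776 ≈ 0.0054901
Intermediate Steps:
g(G) = -G/2
o(Y) = 3/944 (o(Y) = 3/(423 + 521) = 3/944)
D = 1914 (D = -58*(-33) = 1914)
(o(g(-5)) + D)/((150 + 351)² + 97628) = (3/944 + 1914)/((150 + 351)² + 97628) = 1806819/(944*(501² + 97628)) = 1806819/(944*(251001 + 97628)) = (1806819/944)/348629 = (1806819/944)*(1/348629) = 1806819/329105776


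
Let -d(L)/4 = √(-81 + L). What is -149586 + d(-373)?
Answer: -149586 - 4*I*√454 ≈ -1.4959e+5 - 85.229*I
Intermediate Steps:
d(L) = -4*√(-81 + L)
-149586 + d(-373) = -149586 - 4*√(-81 - 373) = -149586 - 4*I*√454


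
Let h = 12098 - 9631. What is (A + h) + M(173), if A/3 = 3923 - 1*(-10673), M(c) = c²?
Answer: 76184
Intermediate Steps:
h = 2467
A = 43788 (A = 3*(3923 - 1*(-10673)) = 3*(3923 + 10673) = 3*14596 = 43788)
(A + h) + M(173) = (43788 + 2467) + 173² = 46255 + 29929 = 76184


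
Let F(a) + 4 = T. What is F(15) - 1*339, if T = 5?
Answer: -338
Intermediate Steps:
F(a) = 1 (F(a) = -4 + 5 = 1)
F(15) - 1*339 = 1 - 1*339 = 1 - 339 = -338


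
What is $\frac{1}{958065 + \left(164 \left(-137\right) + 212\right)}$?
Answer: $\frac{1}{935809} \approx 1.0686 \cdot 10^{-6}$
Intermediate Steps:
$\frac{1}{958065 + \left(164 \left(-137\right) + 212\right)} = \frac{1}{958065 + \left(-22468 + 212\right)} = \frac{1}{958065 - 22256} = \frac{1}{935809}$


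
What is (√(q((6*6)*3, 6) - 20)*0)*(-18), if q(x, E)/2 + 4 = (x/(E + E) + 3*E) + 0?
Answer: 0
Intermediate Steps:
q(x, E) = -8 + 6*E + x/E (q(x, E) = -8 + 2*((x/(E + E) + 3*E) + 0) = -8 + 2*((x/((2*E)) + 3*E) + 0) = -8 + 2*(((1/(2*E))*x + 3*E) + 0) = -8 + 2*((x/(2*E) + 3*E) + 0) = -8 + 2*((3*E + x/(2*E)) + 0) = -8 + 2*(3*E + x/(2*E)) = -8 + (6*E + x/E) = -8 + 6*E + x/E)
(√(q((6*6)*3, 6) - 20)*0)*(-18) = (√((-8 + 6*6 + ((6*6)*3)/6) - 20)*0)*(-18) = (√((-8 + 36 + (36*3)*(⅙)) - 20)*0)*(-18) = (√((-8 + 36 + 108*(⅙)) - 20)*0)*(-18) = (√((-8 + 36 + 18) - 20)*0)*(-18) = (√(46 - 20)*0)*(-18) = (√26*0)*(-18) = 0*(-18) = 0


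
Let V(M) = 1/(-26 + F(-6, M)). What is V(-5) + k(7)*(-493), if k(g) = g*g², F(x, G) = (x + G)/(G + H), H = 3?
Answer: -6933061/41 ≈ -1.6910e+5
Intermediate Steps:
F(x, G) = (G + x)/(3 + G) (F(x, G) = (x + G)/(G + 3) = (G + x)/(3 + G))
k(g) = g³
V(M) = 1/(-26 + (-6 + M)/(3 + M)) (V(M) = 1/(-26 + (M - 6)/(3 + M)) = 1/(-26 + (-6 + M)/(3 + M)))
V(-5) + k(7)*(-493) = (3 - 5)/(-84 - 25*(-5)) + 7³*(-493) = -2/(-84 + 125) + 343*(-493) = -2/41 - 169099 = -6933061/41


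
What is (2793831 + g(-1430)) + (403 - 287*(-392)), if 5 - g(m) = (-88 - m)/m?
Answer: 188938356/65 ≈ 2.9067e+6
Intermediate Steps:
g(m) = 5 - (-88 - m)/m
(2793831 + g(-1430)) + (403 - 287*(-392)) = (2793831 + (6 + 88/(-1430))) + (403 - 287*(-392)) = (2793831 + (6 + 88*(-1/1430))) + (403 + 112504) = (2793831 + (6 - 4/65)) + 112907 = (2793831 + 386/65) + 112907 = 181599401/65 + 112907 = 188938356/65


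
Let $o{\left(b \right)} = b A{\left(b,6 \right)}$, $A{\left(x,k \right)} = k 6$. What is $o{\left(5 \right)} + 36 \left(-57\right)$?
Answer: $-1872$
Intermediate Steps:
$A{\left(x,k \right)} = 6 k$
$o{\left(b \right)} = 36 b$ ($o{\left(b \right)} = b 6 \cdot 6 = b 36 = 36 b$)
$o{\left(5 \right)} + 36 \left(-57\right) = 36 \cdot 5 + 36 \left(-57\right) = 180 - 2052 = -1872$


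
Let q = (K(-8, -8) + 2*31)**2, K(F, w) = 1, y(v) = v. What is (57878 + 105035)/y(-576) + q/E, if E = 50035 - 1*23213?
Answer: -2183683171/7724736 ≈ -282.69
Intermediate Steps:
E = 26822 (E = 50035 - 23213 = 26822)
q = 3969 (q = (1 + 2*31)**2 = (1 + 62)**2 = 63**2 = 3969)
(57878 + 105035)/y(-576) + q/E = (57878 + 105035)/(-576) + 3969/26822 = 162913*(-1/576) + 3969*(1/26822) = -162913/576 + 3969/26822 = -2183683171/7724736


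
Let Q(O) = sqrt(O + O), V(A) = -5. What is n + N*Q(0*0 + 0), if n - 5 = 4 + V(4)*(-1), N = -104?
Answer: 14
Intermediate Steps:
n = 14 (n = 5 + (4 - 5*(-1)) = 5 + (4 + 5) = 5 + 9 = 14)
Q(O) = sqrt(2)*sqrt(O) (Q(O) = sqrt(2*O) = sqrt(2)*sqrt(O))
n + N*Q(0*0 + 0) = 14 - 104*sqrt(2)*sqrt(0*0 + 0) = 14 - 104*sqrt(2)*sqrt(0 + 0) = 14 - 104*sqrt(2)*sqrt(0) = 14 - 104*sqrt(2)*0 = 14 - 104*0 = 14 + 0 = 14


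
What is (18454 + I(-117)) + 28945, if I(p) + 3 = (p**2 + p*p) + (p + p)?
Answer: 74540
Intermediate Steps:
I(p) = -3 + 2*p + 2*p**2 (I(p) = -3 + ((p**2 + p*p) + (p + p)) = -3 + ((p**2 + p**2) + 2*p) = -3 + (2*p**2 + 2*p) = -3 + (2*p + 2*p**2) = -3 + 2*p + 2*p**2)
(18454 + I(-117)) + 28945 = (18454 + (-3 + 2*(-117) + 2*(-117)**2)) + 28945 = (18454 + (-3 - 234 + 2*13689)) + 28945 = (18454 + (-3 - 234 + 27378)) + 28945 = (18454 + 27141) + 28945 = 45595 + 28945 = 74540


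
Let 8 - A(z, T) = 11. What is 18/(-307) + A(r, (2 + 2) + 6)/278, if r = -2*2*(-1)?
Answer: -5925/85346 ≈ -0.069423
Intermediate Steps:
r = 4 (r = -4*(-1) = 4)
A(z, T) = -3 (A(z, T) = 8 - 1*11 = 8 - 11 = -3)
18/(-307) + A(r, (2 + 2) + 6)/278 = 18/(-307) - 3/278 = 18*(-1/307) - 3*1/278 = -18/307 - 3/278 = -5925/85346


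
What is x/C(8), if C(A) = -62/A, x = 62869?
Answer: -251476/31 ≈ -8112.1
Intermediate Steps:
x/C(8) = 62869/((-62/8)) = 62869/((-62*1/8)) = 62869/(-31/4) = 62869*(-4/31) = -251476/31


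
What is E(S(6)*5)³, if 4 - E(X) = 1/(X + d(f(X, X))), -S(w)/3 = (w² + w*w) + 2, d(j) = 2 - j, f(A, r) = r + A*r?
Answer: 119706021267370714457/1870405443753325192 ≈ 64.000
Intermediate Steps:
S(w) = -6 - 6*w² (S(w) = -3*((w² + w*w) + 2) = -3*((w² + w²) + 2) = -3*(2*w² + 2) = -3*(2 + 2*w²) = -6 - 6*w²)
E(X) = 4 - 1/(2 + X - X*(1 + X)) (E(X) = 4 - 1/(X + (2 - X*(1 + X))) = 4 - 1/(2 + X - X*(1 + X)))
E(S(6)*5)³ = ((-7 + 4*((-6 - 6*6²)*5)²)/(-2 + ((-6 - 6*6²)*5)²))³ = ((-7 + 4*((-6 - 6*36)*5)²)/(-2 + ((-6 - 6*36)*5)²))³ = ((-7 + 4*((-6 - 216)*5)²)/(-2 + ((-6 - 216)*5)²))³ = ((-7 + 4*(-222*5)²)/(-2 + (-222*5)²))³ = ((-7 + 4*(-1110)²)/(-2 + (-1110)²))³ = ((-7 + 4*1232100)/(-2 + 1232100))³ = ((-7 + 4928400)/1232098)³ = ((1/1232098)*4928393)³ = (4928393/1232098)³ = 119706021267370714457/1870405443753325192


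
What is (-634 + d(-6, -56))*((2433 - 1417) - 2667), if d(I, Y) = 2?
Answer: 1043432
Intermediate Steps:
(-634 + d(-6, -56))*((2433 - 1417) - 2667) = (-634 + 2)*((2433 - 1417) - 2667) = -632*(1016 - 2667) = -632*(-1651) = 1043432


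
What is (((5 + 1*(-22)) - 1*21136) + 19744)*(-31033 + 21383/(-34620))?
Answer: 1513806834787/34620 ≈ 4.3726e+7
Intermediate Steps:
(((5 + 1*(-22)) - 1*21136) + 19744)*(-31033 + 21383/(-34620)) = (((5 - 22) - 21136) + 19744)*(-31033 + 21383*(-1/34620)) = ((-17 - 21136) + 19744)*(-31033 - 21383/34620) = (-21153 + 19744)*(-1074383843/34620) = -1409*(-1074383843/34620) = 1513806834787/34620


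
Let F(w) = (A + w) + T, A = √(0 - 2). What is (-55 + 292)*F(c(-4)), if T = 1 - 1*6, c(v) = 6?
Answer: 237 + 237*I*√2 ≈ 237.0 + 335.17*I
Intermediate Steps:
A = I*√2 (A = √(-2) = I*√2 ≈ 1.4142*I)
T = -5 (T = 1 - 6 = -5)
F(w) = -5 + w + I*√2 (F(w) = (I*√2 + w) - 5 = (w + I*√2) - 5 = -5 + w + I*√2)
(-55 + 292)*F(c(-4)) = (-55 + 292)*(-5 + 6 + I*√2) = 237*(1 + I*√2) = 237 + 237*I*√2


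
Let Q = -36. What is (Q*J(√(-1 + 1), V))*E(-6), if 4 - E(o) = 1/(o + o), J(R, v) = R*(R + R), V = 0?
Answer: 0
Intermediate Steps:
J(R, v) = 2*R² (J(R, v) = R*(2*R) = 2*R²)
E(o) = 4 - 1/(2*o) (E(o) = 4 - 1/(o + o) = 4 - 1/(2*o))
(Q*J(√(-1 + 1), V))*E(-6) = (-72*(√(-1 + 1))²)*(4 - ½/(-6)) = (-72*(√0)²)*(4 - ½*(-⅙)) = (-72*0²)*(4 + 1/12) = -72*0*(49/12) = -36*0*(49/12) = 0*(49/12) = 0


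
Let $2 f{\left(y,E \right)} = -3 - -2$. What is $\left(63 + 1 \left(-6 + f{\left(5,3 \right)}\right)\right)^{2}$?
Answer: $\frac{12769}{4} \approx 3192.3$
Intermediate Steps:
$f{\left(y,E \right)} = - \frac{1}{2}$ ($f{\left(y,E \right)} = \frac{-3 - -2}{2} = \frac{-3 + 2}{2} = \frac{1}{2} \left(-1\right) = - \frac{1}{2}$)
$\left(63 + 1 \left(-6 + f{\left(5,3 \right)}\right)\right)^{2} = \left(63 + 1 \left(-6 - \frac{1}{2}\right)\right)^{2} = \left(63 + 1 \left(- \frac{13}{2}\right)\right)^{2} = \left(63 - \frac{13}{2}\right)^{2} = \left(\frac{113}{2}\right)^{2} = \frac{12769}{4}$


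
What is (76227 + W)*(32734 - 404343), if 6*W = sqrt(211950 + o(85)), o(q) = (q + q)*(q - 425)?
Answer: -28326639243 - 1858045*sqrt(6166)/6 ≈ -2.8351e+10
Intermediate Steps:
o(q) = 2*q*(-425 + q) (o(q) = (2*q)*(-425 + q) = 2*q*(-425 + q))
W = 5*sqrt(6166)/6 (W = sqrt(211950 + 2*85*(-425 + 85))/6 = sqrt(211950 + 2*85*(-340))/6 = sqrt(211950 - 57800)/6 = sqrt(154150)/6 = (5*sqrt(6166))/6 = 5*sqrt(6166)/6 ≈ 65.437)
(76227 + W)*(32734 - 404343) = (76227 + 5*sqrt(6166)/6)*(32734 - 404343) = (76227 + 5*sqrt(6166)/6)*(-371609) = -28326639243 - 1858045*sqrt(6166)/6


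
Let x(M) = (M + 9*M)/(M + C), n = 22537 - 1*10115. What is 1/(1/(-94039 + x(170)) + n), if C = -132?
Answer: 1785891/22184337983 ≈ 8.0502e-5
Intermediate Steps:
n = 12422 (n = 22537 - 10115 = 12422)
x(M) = 10*M/(-132 + M) (x(M) = (M + 9*M)/(M - 132) = (10*M)/(-132 + M) = 10*M/(-132 + M))
1/(1/(-94039 + x(170)) + n) = 1/(1/(-94039 + 10*170/(-132 + 170)) + 12422) = 1/(1/(-94039 + 10*170/38) + 12422) = 1/(1/(-94039 + 10*170*(1/38)) + 12422) = 1/(1/(-94039 + 850/19) + 12422) = 1/(1/(-1785891/19) + 12422) = 1/(-19/1785891 + 12422) = 1/(22184337983/1785891) = 1785891/22184337983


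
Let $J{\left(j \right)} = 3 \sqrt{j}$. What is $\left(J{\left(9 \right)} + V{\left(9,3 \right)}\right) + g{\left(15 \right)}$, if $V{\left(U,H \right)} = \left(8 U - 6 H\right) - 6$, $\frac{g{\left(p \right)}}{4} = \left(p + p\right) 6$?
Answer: $777$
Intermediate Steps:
$g{\left(p \right)} = 48 p$ ($g{\left(p \right)} = 4 \left(p + p\right) 6 = 4 \cdot 2 p 6 = 4 \cdot 12 p = 48 p$)
$V{\left(U,H \right)} = -6 - 6 H + 8 U$ ($V{\left(U,H \right)} = \left(- 6 H + 8 U\right) - 6 = -6 - 6 H + 8 U$)
$\left(J{\left(9 \right)} + V{\left(9,3 \right)}\right) + g{\left(15 \right)} = \left(3 \sqrt{9} - -48\right) + 48 \cdot 15 = \left(3 \cdot 3 - -48\right) + 720 = \left(9 + 48\right) + 720 = 57 + 720 = 777$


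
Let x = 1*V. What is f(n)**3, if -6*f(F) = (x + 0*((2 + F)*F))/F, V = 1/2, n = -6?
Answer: 1/373248 ≈ 2.6792e-6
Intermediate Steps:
V = 1/2 ≈ 0.50000
x = 1/2 (x = 1*(1/2) = 1/2 ≈ 0.50000)
f(F) = -1/(12*F) (f(F) = -(1/2 + 0*((2 + F)*F))/(6*F) = -(1/2 + 0*(F*(2 + F)))/(6*F) = -(1/2 + 0)/(6*F) = -1/(12*F))
f(n)**3 = (-1/12/(-6))**3 = (-1/12*(-1/6))**3 = (1/72)**3 = 1/373248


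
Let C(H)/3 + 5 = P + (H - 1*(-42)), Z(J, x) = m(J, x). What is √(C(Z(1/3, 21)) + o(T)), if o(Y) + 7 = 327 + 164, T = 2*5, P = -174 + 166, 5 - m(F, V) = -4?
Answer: √598 ≈ 24.454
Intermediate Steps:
m(F, V) = 9 (m(F, V) = 5 - 1*(-4) = 5 + 4 = 9)
Z(J, x) = 9
P = -8
T = 10
o(Y) = 484 (o(Y) = -7 + (327 + 164) = -7 + 491 = 484)
C(H) = 87 + 3*H (C(H) = -15 + 3*(-8 + (H - 1*(-42))) = -15 + 3*(-8 + (H + 42)) = -15 + 3*(-8 + (42 + H)) = -15 + 3*(34 + H) = -15 + (102 + 3*H) = 87 + 3*H)
√(C(Z(1/3, 21)) + o(T)) = √((87 + 3*9) + 484) = √((87 + 27) + 484) = √(114 + 484) = √598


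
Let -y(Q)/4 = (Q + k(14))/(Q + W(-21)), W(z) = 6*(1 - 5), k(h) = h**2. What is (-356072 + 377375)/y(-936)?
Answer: -255636/37 ≈ -6909.1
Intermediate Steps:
W(z) = -24 (W(z) = 6*(-4) = -24)
y(Q) = -4*(196 + Q)/(-24 + Q) (y(Q) = -4*(Q + 14**2)/(Q - 24) = -4*(Q + 196)/(-24 + Q) = -4*(196 + Q)/(-24 + Q))
(-356072 + 377375)/y(-936) = (-356072 + 377375)/((4*(-196 - 1*(-936))/(-24 - 936))) = 21303/((4*(-196 + 936)/(-960))) = 21303/((4*(-1/960)*740)) = 21303/(-37/12) = 21303*(-12/37) = -255636/37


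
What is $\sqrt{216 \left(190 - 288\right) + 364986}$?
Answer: $3 \sqrt{38202} \approx 586.36$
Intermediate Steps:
$\sqrt{216 \left(190 - 288\right) + 364986} = \sqrt{216 \left(-98\right) + 364986} = \sqrt{-21168 + 364986} = \sqrt{343818} = 3 \sqrt{38202}$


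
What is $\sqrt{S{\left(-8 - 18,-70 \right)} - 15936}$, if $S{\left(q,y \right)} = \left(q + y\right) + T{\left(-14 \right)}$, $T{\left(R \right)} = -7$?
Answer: $i \sqrt{16039} \approx 126.65 i$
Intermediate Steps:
$S{\left(q,y \right)} = -7 + q + y$ ($S{\left(q,y \right)} = \left(q + y\right) - 7 = -7 + q + y$)
$\sqrt{S{\left(-8 - 18,-70 \right)} - 15936} = \sqrt{\left(-7 - 26 - 70\right) - 15936} = \sqrt{-103 - 15936} = \sqrt{-16039} = i \sqrt{16039}$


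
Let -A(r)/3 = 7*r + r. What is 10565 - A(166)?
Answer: 14549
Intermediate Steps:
A(r) = -24*r (A(r) = -3*(7*r + r) = -24*r)
10565 - A(166) = 10565 - (-24)*166 = 10565 - 1*(-3984) = 10565 + 3984 = 14549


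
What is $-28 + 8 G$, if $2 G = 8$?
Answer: $4$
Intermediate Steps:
$G = 4$ ($G = \frac{1}{2} \cdot 8 = 4$)
$-28 + 8 G = -28 + 8 \cdot 4 = -28 + 32 = 4$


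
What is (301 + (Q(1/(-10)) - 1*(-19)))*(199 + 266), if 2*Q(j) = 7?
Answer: 300855/2 ≈ 1.5043e+5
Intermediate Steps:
Q(j) = 7/2 (Q(j) = (½)*7 = 7/2)
(301 + (Q(1/(-10)) - 1*(-19)))*(199 + 266) = (301 + (7/2 - 1*(-19)))*(199 + 266) = (301 + (7/2 + 19))*465 = (301 + 45/2)*465 = (647/2)*465 = 300855/2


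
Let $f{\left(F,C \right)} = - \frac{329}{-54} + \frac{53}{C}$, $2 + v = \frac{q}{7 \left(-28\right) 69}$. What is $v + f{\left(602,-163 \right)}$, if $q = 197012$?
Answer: $- \frac{107135855}{9919854} \approx -10.8$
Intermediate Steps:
$v = - \frac{56015}{3381}$ ($v = -2 + \frac{197012}{7 \left(-28\right) 69} = -2 + \frac{197012}{\left(-196\right) 69} = -2 + \frac{197012}{-13524} = -2 + 197012 \left(- \frac{1}{13524}\right) = -2 - \frac{49253}{3381} = - \frac{56015}{3381} \approx -16.568$)
$f{\left(F,C \right)} = \frac{329}{54} + \frac{53}{C}$ ($f{\left(F,C \right)} = \left(-329\right) \left(- \frac{1}{54}\right) + \frac{53}{C} = \frac{329}{54} + \frac{53}{C}$)
$v + f{\left(602,-163 \right)} = - \frac{56015}{3381} + \left(\frac{329}{54} + \frac{53}{-163}\right) = - \frac{56015}{3381} + \left(\frac{329}{54} + 53 \left(- \frac{1}{163}\right)\right) = - \frac{56015}{3381} + \left(\frac{329}{54} - \frac{53}{163}\right) = - \frac{56015}{3381} + \frac{50765}{8802} = - \frac{107135855}{9919854}$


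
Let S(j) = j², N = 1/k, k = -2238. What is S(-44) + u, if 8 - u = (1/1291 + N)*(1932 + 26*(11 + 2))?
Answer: 2807283931/1444629 ≈ 1943.3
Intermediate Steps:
N = -1/2238 (N = 1/(-2238) = -1/2238 ≈ -0.00044683)
u = 10482187/1444629 (u = 8 - (1/1291 - 1/2238)*(1932 + 26*(11 + 2)) = 8 - (1/1291 - 1/2238)*(1932 + 26*13) = 8 - 947*(1932 + 338)/2889258 = 8 - 947*2270/2889258 = 8 - 1*1074845/1444629 = 8 - 1074845/1444629 = 10482187/1444629 ≈ 7.2560)
S(-44) + u = (-44)² + 10482187/1444629 = 1936 + 10482187/1444629 = 2807283931/1444629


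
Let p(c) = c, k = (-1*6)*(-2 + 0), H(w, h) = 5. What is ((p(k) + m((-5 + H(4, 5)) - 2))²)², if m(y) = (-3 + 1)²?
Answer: 65536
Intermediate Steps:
k = 12 (k = -6*(-2) = 12)
m(y) = 4 (m(y) = (-2)² = 4)
((p(k) + m((-5 + H(4, 5)) - 2))²)² = ((12 + 4)²)² = (16²)² = 256² = 65536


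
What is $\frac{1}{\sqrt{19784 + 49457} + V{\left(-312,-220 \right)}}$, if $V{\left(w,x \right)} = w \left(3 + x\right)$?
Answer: $\frac{67704}{4583762375} - \frac{\sqrt{69241}}{4583762375} \approx 1.4713 \cdot 10^{-5}$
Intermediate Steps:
$\frac{1}{\sqrt{19784 + 49457} + V{\left(-312,-220 \right)}} = \frac{1}{\sqrt{19784 + 49457} - 312 \left(3 - 220\right)} = \frac{1}{\sqrt{69241} - -67704} = \frac{1}{\sqrt{69241} + 67704} = \frac{1}{67704 + \sqrt{69241}}$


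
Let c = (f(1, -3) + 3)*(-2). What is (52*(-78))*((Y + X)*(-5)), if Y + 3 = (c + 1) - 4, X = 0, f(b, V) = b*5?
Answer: -446160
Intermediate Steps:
f(b, V) = 5*b
c = -16 (c = (5*1 + 3)*(-2) = (5 + 3)*(-2) = 8*(-2) = -16)
Y = -22 (Y = -3 + ((-16 + 1) - 4) = -3 + (-15 - 4) = -3 - 19 = -22)
(52*(-78))*((Y + X)*(-5)) = (52*(-78))*((-22 + 0)*(-5)) = -(-89232)*(-5) = -4056*110 = -446160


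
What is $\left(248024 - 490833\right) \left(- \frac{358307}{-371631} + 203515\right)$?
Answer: $- \frac{18364334556413048}{371631} \approx -4.9416 \cdot 10^{10}$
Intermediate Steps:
$\left(248024 - 490833\right) \left(- \frac{358307}{-371631} + 203515\right) = - 242809 \left(\left(-358307\right) \left(- \frac{1}{371631}\right) + 203515\right) = - 242809 \left(\frac{358307}{371631} + 203515\right) = \left(-242809\right) \frac{75632841272}{371631} = - \frac{18364334556413048}{371631}$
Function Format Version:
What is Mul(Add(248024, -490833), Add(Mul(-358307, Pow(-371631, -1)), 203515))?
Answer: Rational(-18364334556413048, 371631) ≈ -4.9416e+10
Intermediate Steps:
Mul(Add(248024, -490833), Add(Mul(-358307, Pow(-371631, -1)), 203515)) = Mul(-242809, Add(Mul(-358307, Rational(-1, 371631)), 203515)) = Mul(-242809, Add(Rational(358307, 371631), 203515)) = Mul(-242809, Rational(75632841272, 371631)) = Rational(-18364334556413048, 371631)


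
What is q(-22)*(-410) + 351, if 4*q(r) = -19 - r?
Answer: 87/2 ≈ 43.500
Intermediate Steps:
q(r) = -19/4 - r/4 (q(r) = (-19 - r)/4 = -19/4 - r/4)
q(-22)*(-410) + 351 = (-19/4 - 1/4*(-22))*(-410) + 351 = (-19/4 + 11/2)*(-410) + 351 = (3/4)*(-410) + 351 = -615/2 + 351 = 87/2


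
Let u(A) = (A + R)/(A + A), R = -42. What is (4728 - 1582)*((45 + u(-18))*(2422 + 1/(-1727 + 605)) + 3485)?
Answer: 56081472590/153 ≈ 3.6655e+8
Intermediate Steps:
u(A) = (-42 + A)/(2*A) (u(A) = (A - 42)/(A + A) = (-42 + A)/((2*A)) = (-42 + A)*(1/(2*A)) = (-42 + A)/(2*A))
(4728 - 1582)*((45 + u(-18))*(2422 + 1/(-1727 + 605)) + 3485) = (4728 - 1582)*((45 + (½)*(-42 - 18)/(-18))*(2422 + 1/(-1727 + 605)) + 3485) = 3146*((45 + (½)*(-1/18)*(-60))*(2422 + 1/(-1122)) + 3485) = 3146*((45 + 5/3)*(2422 - 1/1122) + 3485) = 3146*((140/3)*(2717483/1122) + 3485) = 3146*(190223810/1683 + 3485) = 3146*(196089065/1683) = 56081472590/153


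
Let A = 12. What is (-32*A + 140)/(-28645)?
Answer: 244/28645 ≈ 0.0085181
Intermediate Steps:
(-32*A + 140)/(-28645) = (-32*12 + 140)/(-28645) = (-384 + 140)*(-1/28645) = -244*(-1/28645) = 244/28645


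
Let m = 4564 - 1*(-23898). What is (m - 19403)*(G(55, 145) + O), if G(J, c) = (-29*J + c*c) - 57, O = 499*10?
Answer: 220704417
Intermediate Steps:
O = 4990
m = 28462 (m = 4564 + 23898 = 28462)
G(J, c) = -57 + c² - 29*J (G(J, c) = (-29*J + c²) - 57 = (c² - 29*J) - 57 = -57 + c² - 29*J)
(m - 19403)*(G(55, 145) + O) = (28462 - 19403)*((-57 + 145² - 29*55) + 4990) = 9059*((-57 + 21025 - 1595) + 4990) = 9059*(19373 + 4990) = 9059*24363 = 220704417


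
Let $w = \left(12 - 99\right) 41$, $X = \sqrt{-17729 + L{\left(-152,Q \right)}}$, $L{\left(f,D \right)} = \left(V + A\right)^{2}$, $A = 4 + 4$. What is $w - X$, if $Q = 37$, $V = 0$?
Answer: $-3567 - i \sqrt{17665} \approx -3567.0 - 132.91 i$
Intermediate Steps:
$A = 8$
$L{\left(f,D \right)} = 64$ ($L{\left(f,D \right)} = \left(0 + 8\right)^{2} = 8^{2} = 64$)
$X = i \sqrt{17665}$ ($X = \sqrt{-17729 + 64} = \sqrt{-17665} = i \sqrt{17665} \approx 132.91 i$)
$w = -3567$ ($w = \left(-87\right) 41 = -3567$)
$w - X = -3567 - i \sqrt{17665}$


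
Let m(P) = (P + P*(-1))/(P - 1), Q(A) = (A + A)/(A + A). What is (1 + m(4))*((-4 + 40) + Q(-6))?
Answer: 37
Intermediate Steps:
Q(A) = 1 (Q(A) = (2*A)/((2*A)) = (2*A)*(1/(2*A)) = 1)
m(P) = 0 (m(P) = (P - P)/(-1 + P) = 0/(-1 + P) = 0)
(1 + m(4))*((-4 + 40) + Q(-6)) = (1 + 0)*((-4 + 40) + 1) = 1*(36 + 1) = 1*37 = 37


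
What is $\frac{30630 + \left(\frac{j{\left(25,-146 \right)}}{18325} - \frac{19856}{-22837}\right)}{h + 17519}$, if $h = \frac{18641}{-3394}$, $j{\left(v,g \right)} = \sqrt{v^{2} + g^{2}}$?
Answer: $\frac{2374161261404}{1357450577265} + \frac{3394 \sqrt{21941}}{1089253484625} \approx 1.749$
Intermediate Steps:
$j{\left(v,g \right)} = \sqrt{g^{2} + v^{2}}$
$h = - \frac{18641}{3394}$ ($h = 18641 \left(- \frac{1}{3394}\right) = - \frac{18641}{3394} \approx -5.4923$)
$\frac{30630 + \left(\frac{j{\left(25,-146 \right)}}{18325} - \frac{19856}{-22837}\right)}{h + 17519} = \frac{30630 + \left(\frac{\sqrt{\left(-146\right)^{2} + 25^{2}}}{18325} - \frac{19856}{-22837}\right)}{- \frac{18641}{3394} + 17519} = \frac{30630 + \left(\sqrt{21316 + 625} \cdot \frac{1}{18325} - - \frac{19856}{22837}\right)}{\frac{59440845}{3394}} = \left(30630 + \left(\sqrt{21941} \cdot \frac{1}{18325} + \frac{19856}{22837}\right)\right) \frac{3394}{59440845} = \left(30630 + \left(\frac{\sqrt{21941}}{18325} + \frac{19856}{22837}\right)\right) \frac{3394}{59440845} = \left(30630 + \left(\frac{19856}{22837} + \frac{\sqrt{21941}}{18325}\right)\right) \frac{3394}{59440845} = \left(\frac{699517166}{22837} + \frac{\sqrt{21941}}{18325}\right) \frac{3394}{59440845} = \frac{2374161261404}{1357450577265} + \frac{3394 \sqrt{21941}}{1089253484625}$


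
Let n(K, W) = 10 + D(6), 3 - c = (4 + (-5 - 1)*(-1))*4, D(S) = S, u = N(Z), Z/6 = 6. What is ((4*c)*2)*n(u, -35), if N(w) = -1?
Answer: -4736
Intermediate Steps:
Z = 36 (Z = 6*6 = 36)
u = -1
c = -37 (c = 3 - (4 + (-5 - 1)*(-1))*4 = 3 - (4 - 6*(-1))*4 = 3 - (4 + 6)*4 = 3 - 10*4 = 3 - 1*40 = 3 - 40 = -37)
n(K, W) = 16 (n(K, W) = 10 + 6 = 16)
((4*c)*2)*n(u, -35) = ((4*(-37))*2)*16 = -148*2*16 = -296*16 = -4736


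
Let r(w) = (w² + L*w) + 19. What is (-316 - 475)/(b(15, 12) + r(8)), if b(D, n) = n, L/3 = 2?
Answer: -791/143 ≈ -5.5315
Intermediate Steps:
L = 6 (L = 3*2 = 6)
r(w) = 19 + w² + 6*w (r(w) = (w² + 6*w) + 19 = 19 + w² + 6*w)
(-316 - 475)/(b(15, 12) + r(8)) = (-316 - 475)/(12 + (19 + 8² + 6*8)) = -791/(12 + (19 + 64 + 48)) = -791/(12 + 131) = -791/143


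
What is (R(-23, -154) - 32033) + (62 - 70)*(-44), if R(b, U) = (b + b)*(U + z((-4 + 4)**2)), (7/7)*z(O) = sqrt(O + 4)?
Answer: -24689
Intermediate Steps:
z(O) = sqrt(4 + O) (z(O) = sqrt(O + 4) = sqrt(4 + O))
R(b, U) = 2*b*(2 + U) (R(b, U) = (b + b)*(U + sqrt(4 + (-4 + 4)**2)) = (2*b)*(U + sqrt(4 + 0**2)) = (2*b)*(U + sqrt(4 + 0)) = (2*b)*(U + sqrt(4)) = (2*b)*(U + 2) = (2*b)*(2 + U) = 2*b*(2 + U))
(R(-23, -154) - 32033) + (62 - 70)*(-44) = (2*(-23)*(2 - 154) - 32033) + (62 - 70)*(-44) = (2*(-23)*(-152) - 32033) - 8*(-44) = (6992 - 32033) + 352 = -25041 + 352 = -24689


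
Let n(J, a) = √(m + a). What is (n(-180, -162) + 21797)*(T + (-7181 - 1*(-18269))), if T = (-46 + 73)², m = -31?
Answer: 257575149 + 11817*I*√193 ≈ 2.5758e+8 + 1.6417e+5*I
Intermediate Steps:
T = 729 (T = 27² = 729)
n(J, a) = √(-31 + a)
(n(-180, -162) + 21797)*(T + (-7181 - 1*(-18269))) = (√(-31 - 162) + 21797)*(729 + (-7181 - 1*(-18269))) = (√(-193) + 21797)*(729 + (-7181 + 18269)) = (I*√193 + 21797)*(729 + 11088) = (21797 + I*√193)*11817 = 257575149 + 11817*I*√193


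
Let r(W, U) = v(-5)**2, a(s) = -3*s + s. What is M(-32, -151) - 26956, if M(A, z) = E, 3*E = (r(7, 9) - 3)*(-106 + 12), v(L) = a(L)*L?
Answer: -315586/3 ≈ -1.0520e+5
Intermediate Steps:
a(s) = -2*s
v(L) = -2*L**2 (v(L) = (-2*L)*L = -2*L**2)
r(W, U) = 2500 (r(W, U) = (-2*(-5)**2)**2 = (-2*25)**2 = (-50)**2 = 2500)
E = -234718/3 (E = ((2500 - 3)*(-106 + 12))/3 = (2497*(-94))/3 = (1/3)*(-234718) = -234718/3 ≈ -78239.)
M(A, z) = -234718/3
M(-32, -151) - 26956 = -234718/3 - 26956 = -315586/3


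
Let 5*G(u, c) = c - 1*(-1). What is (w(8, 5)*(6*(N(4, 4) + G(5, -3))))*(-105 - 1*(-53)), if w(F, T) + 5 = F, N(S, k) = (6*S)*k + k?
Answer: -466128/5 ≈ -93226.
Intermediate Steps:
N(S, k) = k + 6*S*k (N(S, k) = 6*S*k + k = k + 6*S*k)
w(F, T) = -5 + F
G(u, c) = ⅕ + c/5 (G(u, c) = (c - 1*(-1))/5 = (c + 1)/5 = (1 + c)/5 = ⅕ + c/5)
(w(8, 5)*(6*(N(4, 4) + G(5, -3))))*(-105 - 1*(-53)) = ((-5 + 8)*(6*(4*(1 + 6*4) + (⅕ + (⅕)*(-3)))))*(-105 - 1*(-53)) = (3*(6*(4*(1 + 24) + (⅕ - ⅗))))*(-105 + 53) = (3*(6*(4*25 - ⅖)))*(-52) = (3*(6*(100 - ⅖)))*(-52) = (3*(6*(498/5)))*(-52) = (3*(2988/5))*(-52) = (8964/5)*(-52) = -466128/5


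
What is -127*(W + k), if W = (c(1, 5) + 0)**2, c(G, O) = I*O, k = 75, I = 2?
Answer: -22225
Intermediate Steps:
c(G, O) = 2*O
W = 100 (W = (2*5 + 0)**2 = (10 + 0)**2 = 10**2 = 100)
-127*(W + k) = -127*(100 + 75) = -127*175 = -22225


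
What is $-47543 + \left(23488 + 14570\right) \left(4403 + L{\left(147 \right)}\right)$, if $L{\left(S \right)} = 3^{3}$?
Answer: $168549397$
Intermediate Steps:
$L{\left(S \right)} = 27$
$-47543 + \left(23488 + 14570\right) \left(4403 + L{\left(147 \right)}\right) = -47543 + \left(23488 + 14570\right) \left(4403 + 27\right) = -47543 + 38058 \cdot 4430 = -47543 + 168596940 = 168549397$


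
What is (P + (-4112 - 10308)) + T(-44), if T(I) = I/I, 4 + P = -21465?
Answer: -35888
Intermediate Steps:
P = -21469 (P = -4 - 21465 = -21469)
T(I) = 1
(P + (-4112 - 10308)) + T(-44) = (-21469 + (-4112 - 10308)) + 1 = (-21469 - 14420) + 1 = -35889 + 1 = -35888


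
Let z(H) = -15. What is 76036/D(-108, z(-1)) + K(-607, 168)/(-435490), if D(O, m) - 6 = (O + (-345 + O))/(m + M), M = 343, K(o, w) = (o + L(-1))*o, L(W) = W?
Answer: 5430258862064/306367215 ≈ 17725.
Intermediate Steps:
K(o, w) = o*(-1 + o) (K(o, w) = (o - 1)*o = (-1 + o)*o = o*(-1 + o))
D(O, m) = 6 + (-345 + 2*O)/(343 + m) (D(O, m) = 6 + (O + (-345 + O))/(m + 343) = 6 + (-345 + 2*O)/(343 + m))
76036/D(-108, z(-1)) + K(-607, 168)/(-435490) = 76036/(((1713 + 2*(-108) + 6*(-15))/(343 - 15))) - 607*(-1 - 607)/(-435490) = 76036/(((1713 - 216 - 90)/328)) - 607*(-608)*(-1/435490) = 76036/(((1/328)*1407)) + 369056*(-1/435490) = 76036/(1407/328) - 184528/217745 = 76036*(328/1407) - 184528/217745 = 24939808/1407 - 184528/217745 = 5430258862064/306367215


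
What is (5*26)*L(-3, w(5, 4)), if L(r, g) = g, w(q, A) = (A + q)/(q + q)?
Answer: 117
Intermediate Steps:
w(q, A) = (A + q)/(2*q) (w(q, A) = (A + q)/((2*q)) = (A + q)*(1/(2*q)) = (A + q)/(2*q))
(5*26)*L(-3, w(5, 4)) = (5*26)*((1/2)*(4 + 5)/5) = 130*((1/2)*(1/5)*9) = 130*(9/10) = 117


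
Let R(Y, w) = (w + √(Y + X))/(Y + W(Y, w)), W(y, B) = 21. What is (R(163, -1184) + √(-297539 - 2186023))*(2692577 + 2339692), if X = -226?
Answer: -744775812/23 + 5032269*I*√2483562 + 15096807*I*√7/184 ≈ -3.2382e+7 + 7.9307e+9*I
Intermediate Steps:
R(Y, w) = (w + √(-226 + Y))/(21 + Y) (R(Y, w) = (w + √(Y - 226))/(Y + 21) = (w + √(-226 + Y))/(21 + Y))
(R(163, -1184) + √(-297539 - 2186023))*(2692577 + 2339692) = ((-1184 + √(-226 + 163))/(21 + 163) + √(-297539 - 2186023))*(2692577 + 2339692) = ((-1184 + √(-63))/184 + √(-2483562))*5032269 = ((-1184 + 3*I*√7)/184 + I*√2483562)*5032269 = ((-148/23 + 3*I*√7/184) + I*√2483562)*5032269 = (-148/23 + I*√2483562 + 3*I*√7/184)*5032269 = -744775812/23 + 5032269*I*√2483562 + 15096807*I*√7/184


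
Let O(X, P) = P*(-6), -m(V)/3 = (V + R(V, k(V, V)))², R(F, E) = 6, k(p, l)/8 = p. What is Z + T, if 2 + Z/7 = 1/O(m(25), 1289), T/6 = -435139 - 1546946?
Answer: -91976780623/7734 ≈ -1.1893e+7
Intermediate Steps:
k(p, l) = 8*p
T = -11892510 (T = 6*(-435139 - 1546946) = 6*(-1982085) = -11892510)
m(V) = -3*(6 + V)² (m(V) = -3*(V + 6)² = -3*(6 + V)²)
O(X, P) = -6*P
Z = -108283/7734 (Z = -14 + 7/((-6*1289)) = -14 + 7/(-7734) = -14 + 7*(-1/7734) = -14 - 7/7734 = -108283/7734 ≈ -14.001)
Z + T = -108283/7734 - 11892510 = -91976780623/7734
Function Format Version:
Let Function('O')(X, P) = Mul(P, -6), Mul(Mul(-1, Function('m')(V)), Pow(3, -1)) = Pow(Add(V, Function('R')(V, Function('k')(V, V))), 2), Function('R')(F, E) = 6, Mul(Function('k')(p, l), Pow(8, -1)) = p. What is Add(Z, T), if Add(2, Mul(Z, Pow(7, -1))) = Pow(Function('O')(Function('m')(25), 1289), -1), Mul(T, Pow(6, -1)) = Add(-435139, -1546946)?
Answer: Rational(-91976780623, 7734) ≈ -1.1893e+7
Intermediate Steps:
Function('k')(p, l) = Mul(8, p)
T = -11892510 (T = Mul(6, Add(-435139, -1546946)) = Mul(6, -1982085) = -11892510)
Function('m')(V) = Mul(-3, Pow(Add(6, V), 2)) (Function('m')(V) = Mul(-3, Pow(Add(V, 6), 2)) = Mul(-3, Pow(Add(6, V), 2)))
Function('O')(X, P) = Mul(-6, P)
Z = Rational(-108283, 7734) (Z = Add(-14, Mul(7, Pow(Mul(-6, 1289), -1))) = Add(-14, Mul(7, Pow(-7734, -1))) = Add(-14, Mul(7, Rational(-1, 7734))) = Add(-14, Rational(-7, 7734)) = Rational(-108283, 7734) ≈ -14.001)
Add(Z, T) = Add(Rational(-108283, 7734), -11892510) = Rational(-91976780623, 7734)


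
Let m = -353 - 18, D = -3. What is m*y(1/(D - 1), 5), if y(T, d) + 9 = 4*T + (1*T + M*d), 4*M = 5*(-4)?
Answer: 52311/4 ≈ 13078.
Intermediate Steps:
M = -5 (M = (5*(-4))/4 = (¼)*(-20) = -5)
y(T, d) = -9 - 5*d + 5*T (y(T, d) = -9 + (4*T + (1*T - 5*d)) = -9 + (4*T + (T - 5*d)) = -9 + (-5*d + 5*T) = -9 - 5*d + 5*T)
m = -371
m*y(1/(D - 1), 5) = -371*(-9 - 5*5 + 5/(-3 - 1)) = -371*(-9 - 25 + 5/(-4)) = -371*(-9 - 25 + 5*(-¼)) = -371*(-9 - 25 - 5/4) = -371*(-141/4) = 52311/4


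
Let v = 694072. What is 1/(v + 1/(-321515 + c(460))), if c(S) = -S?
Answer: 321975/223473832199 ≈ 1.4408e-6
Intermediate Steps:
1/(v + 1/(-321515 + c(460))) = 1/(694072 + 1/(-321515 - 1*460)) = 1/(694072 + 1/(-321515 - 460)) = 1/(694072 + 1/(-321975)) = 1/(694072 - 1/321975) = 1/(223473832199/321975) = 321975/223473832199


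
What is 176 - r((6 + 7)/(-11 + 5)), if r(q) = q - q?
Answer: 176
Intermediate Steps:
r(q) = 0
176 - r((6 + 7)/(-11 + 5)) = 176 - 1*0 = 176 + 0 = 176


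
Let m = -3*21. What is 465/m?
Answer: -155/21 ≈ -7.3810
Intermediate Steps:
m = -63
465/m = 465/(-63) = 465*(-1/63) = -155/21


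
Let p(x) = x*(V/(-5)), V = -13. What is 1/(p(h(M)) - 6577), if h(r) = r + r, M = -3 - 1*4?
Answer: -5/33067 ≈ -0.00015121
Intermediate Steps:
M = -7 (M = -3 - 4 = -7)
h(r) = 2*r
p(x) = 13*x/5 (p(x) = x*(-13/(-5)) = x*(-13*(-⅕)) = x*(13/5) = 13*x/5)
1/(p(h(M)) - 6577) = 1/(13*(2*(-7))/5 - 6577) = 1/((13/5)*(-14) - 6577) = 1/(-182/5 - 6577) = 1/(-33067/5) = -5/33067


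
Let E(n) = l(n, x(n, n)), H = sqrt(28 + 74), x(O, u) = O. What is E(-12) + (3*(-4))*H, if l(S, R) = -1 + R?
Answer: -13 - 12*sqrt(102) ≈ -134.19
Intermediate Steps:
H = sqrt(102) ≈ 10.100
E(n) = -1 + n
E(-12) + (3*(-4))*H = (-1 - 12) + (3*(-4))*sqrt(102) = -13 - 12*sqrt(102)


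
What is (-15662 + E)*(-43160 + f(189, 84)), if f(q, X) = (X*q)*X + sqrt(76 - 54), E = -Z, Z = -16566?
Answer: 1166543296 + 904*sqrt(22) ≈ 1.1665e+9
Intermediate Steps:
E = 16566 (E = -1*(-16566) = 16566)
f(q, X) = sqrt(22) + q*X**2 (f(q, X) = q*X**2 + sqrt(22) = sqrt(22) + q*X**2)
(-15662 + E)*(-43160 + f(189, 84)) = (-15662 + 16566)*(-43160 + (sqrt(22) + 189*84**2)) = 904*(-43160 + (sqrt(22) + 189*7056)) = 904*(-43160 + (sqrt(22) + 1333584)) = 904*(-43160 + (1333584 + sqrt(22))) = 904*(1290424 + sqrt(22)) = 1166543296 + 904*sqrt(22)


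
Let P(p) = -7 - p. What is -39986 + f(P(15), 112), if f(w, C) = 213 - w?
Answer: -39751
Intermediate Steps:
-39986 + f(P(15), 112) = -39986 + (213 - (-7 - 1*15)) = -39986 + (213 - (-7 - 15)) = -39986 + (213 - 1*(-22)) = -39986 + (213 + 22) = -39986 + 235 = -39751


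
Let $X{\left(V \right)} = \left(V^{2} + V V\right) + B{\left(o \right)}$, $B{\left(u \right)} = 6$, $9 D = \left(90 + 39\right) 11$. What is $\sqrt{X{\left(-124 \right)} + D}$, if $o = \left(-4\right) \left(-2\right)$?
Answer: $\frac{\sqrt{278241}}{3} \approx 175.83$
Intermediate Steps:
$o = 8$
$D = \frac{473}{3}$ ($D = \frac{\left(90 + 39\right) 11}{9} = \frac{129 \cdot 11}{9} = \frac{1}{9} \cdot 1419 = \frac{473}{3} \approx 157.67$)
$X{\left(V \right)} = 6 + 2 V^{2}$ ($X{\left(V \right)} = \left(V^{2} + V V\right) + 6 = \left(V^{2} + V^{2}\right) + 6 = 2 V^{2} + 6 = 6 + 2 V^{2}$)
$\sqrt{X{\left(-124 \right)} + D} = \sqrt{\left(6 + 2 \left(-124\right)^{2}\right) + \frac{473}{3}} = \sqrt{\left(6 + 2 \cdot 15376\right) + \frac{473}{3}} = \sqrt{\left(6 + 30752\right) + \frac{473}{3}} = \sqrt{30758 + \frac{473}{3}} = \sqrt{\frac{92747}{3}} = \frac{\sqrt{278241}}{3}$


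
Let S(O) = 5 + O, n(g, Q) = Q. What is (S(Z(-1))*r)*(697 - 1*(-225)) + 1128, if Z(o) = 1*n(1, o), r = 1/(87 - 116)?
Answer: 29024/29 ≈ 1000.8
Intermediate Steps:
r = -1/29 (r = 1/(-29) = -1/29 ≈ -0.034483)
Z(o) = o (Z(o) = 1*o = o)
(S(Z(-1))*r)*(697 - 1*(-225)) + 1128 = ((5 - 1)*(-1/29))*(697 - 1*(-225)) + 1128 = (4*(-1/29))*(697 + 225) + 1128 = -4/29*922 + 1128 = -3688/29 + 1128 = 29024/29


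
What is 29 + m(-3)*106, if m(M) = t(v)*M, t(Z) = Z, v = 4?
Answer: -1243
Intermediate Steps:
m(M) = 4*M
29 + m(-3)*106 = 29 + (4*(-3))*106 = 29 - 12*106 = 29 - 1272 = -1243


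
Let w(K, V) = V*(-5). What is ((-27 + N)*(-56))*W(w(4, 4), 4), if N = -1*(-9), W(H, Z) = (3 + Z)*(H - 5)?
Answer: -176400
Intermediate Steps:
w(K, V) = -5*V
W(H, Z) = (-5 + H)*(3 + Z) (W(H, Z) = (3 + Z)*(-5 + H) = (-5 + H)*(3 + Z))
N = 9
((-27 + N)*(-56))*W(w(4, 4), 4) = ((-27 + 9)*(-56))*(-15 - 5*4 + 3*(-5*4) - 5*4*4) = (-18*(-56))*(-15 - 20 + 3*(-20) - 20*4) = 1008*(-15 - 20 - 60 - 80) = 1008*(-175) = -176400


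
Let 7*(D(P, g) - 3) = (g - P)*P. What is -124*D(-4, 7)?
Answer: 2852/7 ≈ 407.43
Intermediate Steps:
D(P, g) = 3 + P*(g - P)/7 (D(P, g) = 3 + ((g - P)*P)/7 = 3 + (P*(g - P))/7 = 3 + P*(g - P)/7)
-124*D(-4, 7) = -124*(3 - ⅐*(-4)² + (⅐)*(-4)*7) = -124*(3 - ⅐*16 - 4) = -124*(3 - 16/7 - 4) = -124*(-23/7) = 2852/7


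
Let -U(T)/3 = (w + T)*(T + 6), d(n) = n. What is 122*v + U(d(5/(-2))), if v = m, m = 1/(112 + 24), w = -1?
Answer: 640/17 ≈ 37.647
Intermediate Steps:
U(T) = -3*(-1 + T)*(6 + T) (U(T) = -3*(-1 + T)*(T + 6) = -3*(-1 + T)*(6 + T))
m = 1/136 ≈ 0.0073529
v = 1/136 ≈ 0.0073529
122*v + U(d(5/(-2))) = 122*(1/136) + (18 - 75/(-2) - 3*(5/(-2))²) = 61/68 + (18 - 75*(-1)/2 - 3*(5*(-½))²) = 61/68 + (18 - 15*(-5/2) - 3*(-5/2)²) = 61/68 + (18 + 75/2 - 3*25/4) = 61/68 + (18 + 75/2 - 75/4) = 61/68 + 147/4 = 640/17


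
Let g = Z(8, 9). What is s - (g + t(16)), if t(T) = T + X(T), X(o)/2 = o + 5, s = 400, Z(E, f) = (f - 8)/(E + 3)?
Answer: 3761/11 ≈ 341.91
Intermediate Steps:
Z(E, f) = (-8 + f)/(3 + E)
X(o) = 10 + 2*o (X(o) = 2*(o + 5) = 2*(5 + o) = 10 + 2*o)
t(T) = 10 + 3*T (t(T) = T + (10 + 2*T) = 10 + 3*T)
g = 1/11 (g = (-8 + 9)/(3 + 8) = 1/11 ≈ 0.090909)
s - (g + t(16)) = 400 - (1/11 + (10 + 3*16)) = 400 - (1/11 + (10 + 48)) = 400 - (1/11 + 58) = 400 - 1*639/11 = 400 - 639/11 = 3761/11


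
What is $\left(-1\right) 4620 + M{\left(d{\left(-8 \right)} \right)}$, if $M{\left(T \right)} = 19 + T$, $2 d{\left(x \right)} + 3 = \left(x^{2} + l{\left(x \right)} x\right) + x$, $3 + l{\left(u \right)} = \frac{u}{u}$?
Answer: $- \frac{9133}{2} \approx -4566.5$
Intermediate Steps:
$l{\left(u \right)} = -2$ ($l{\left(u \right)} = -3 + \frac{u}{u} = -3 + 1 = -2$)
$d{\left(x \right)} = - \frac{3}{2} + \frac{x^{2}}{2} - \frac{x}{2}$ ($d{\left(x \right)} = - \frac{3}{2} + \frac{\left(x^{2} - 2 x\right) + x}{2} = - \frac{3}{2} + \frac{x^{2} - x}{2} = - \frac{3}{2} + \left(\frac{x^{2}}{2} - \frac{x}{2}\right) = - \frac{3}{2} + \frac{x^{2}}{2} - \frac{x}{2}$)
$\left(-1\right) 4620 + M{\left(d{\left(-8 \right)} \right)} = \left(-1\right) 4620 + \left(19 - \left(- \frac{5}{2} - 32\right)\right) = -4620 + \left(19 + \left(- \frac{3}{2} + \frac{1}{2} \cdot 64 + 4\right)\right) = -4620 + \left(19 + \left(- \frac{3}{2} + 32 + 4\right)\right) = -4620 + \left(19 + \frac{69}{2}\right) = -4620 + \frac{107}{2} = - \frac{9133}{2}$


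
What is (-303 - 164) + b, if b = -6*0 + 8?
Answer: -459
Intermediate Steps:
b = 8 (b = 0 + 8 = 8)
(-303 - 164) + b = (-303 - 164) + 8 = -467 + 8 = -459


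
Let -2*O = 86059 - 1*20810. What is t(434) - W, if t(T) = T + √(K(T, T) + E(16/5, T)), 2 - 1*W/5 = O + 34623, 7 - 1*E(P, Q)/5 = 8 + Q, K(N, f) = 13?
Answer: 20833/2 + I*√2162 ≈ 10417.0 + 46.497*I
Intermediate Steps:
O = -65249/2 (O = -(86059 - 1*20810)/2 = -(86059 - 20810)/2 = -½*65249 = -65249/2 ≈ -32625.)
E(P, Q) = -5 - 5*Q (E(P, Q) = 35 - 5*(8 + Q) = 35 + (-40 - 5*Q) = -5 - 5*Q)
W = -19965/2 (W = 10 - 5*(-65249/2 + 34623) = 10 - 5*3997/2 = 10 - 19985/2 = -19965/2 ≈ -9982.5)
t(T) = T + √(8 - 5*T) (t(T) = T + √(13 + (-5 - 5*T)) = T + √(8 - 5*T))
t(434) - W = (434 + √(8 - 5*434)) - 1*(-19965/2) = (434 + √(8 - 2170)) + 19965/2 = (434 + √(-2162)) + 19965/2 = (434 + I*√2162) + 19965/2 = 20833/2 + I*√2162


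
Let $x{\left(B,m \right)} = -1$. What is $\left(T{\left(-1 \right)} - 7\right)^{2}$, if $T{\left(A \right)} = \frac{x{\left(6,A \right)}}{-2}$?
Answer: $\frac{169}{4} \approx 42.25$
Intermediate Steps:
$T{\left(A \right)} = \frac{1}{2}$ ($T{\left(A \right)} = - \frac{1}{-2} = \left(-1\right) \left(- \frac{1}{2}\right) = \frac{1}{2}$)
$\left(T{\left(-1 \right)} - 7\right)^{2} = \left(\frac{1}{2} - 7\right)^{2} = \left(- \frac{13}{2}\right)^{2} = \frac{169}{4}$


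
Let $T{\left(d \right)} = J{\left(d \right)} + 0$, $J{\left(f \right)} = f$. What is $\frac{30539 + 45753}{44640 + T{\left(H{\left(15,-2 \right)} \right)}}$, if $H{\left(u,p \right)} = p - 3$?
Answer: $\frac{76292}{44635} \approx 1.7092$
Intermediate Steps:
$H{\left(u,p \right)} = -3 + p$
$T{\left(d \right)} = d$ ($T{\left(d \right)} = d + 0 = d$)
$\frac{30539 + 45753}{44640 + T{\left(H{\left(15,-2 \right)} \right)}} = \frac{30539 + 45753}{44640 - 5} = \frac{76292}{44640 - 5} = \frac{76292}{44635}$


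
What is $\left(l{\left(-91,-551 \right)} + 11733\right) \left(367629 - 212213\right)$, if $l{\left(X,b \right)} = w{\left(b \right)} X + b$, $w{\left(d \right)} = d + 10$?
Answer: $9389146808$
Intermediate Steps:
$w{\left(d \right)} = 10 + d$
$l{\left(X,b \right)} = b + X \left(10 + b\right)$ ($l{\left(X,b \right)} = \left(10 + b\right) X + b = X \left(10 + b\right) + b = b + X \left(10 + b\right)$)
$\left(l{\left(-91,-551 \right)} + 11733\right) \left(367629 - 212213\right) = \left(\left(-551 - 91 \left(10 - 551\right)\right) + 11733\right) \left(367629 - 212213\right) = \left(\left(-551 - -49231\right) + 11733\right) \left(367629 - 212213\right) = \left(\left(-551 + 49231\right) + 11733\right) 155416 = \left(48680 + 11733\right) 155416 = 60413 \cdot 155416 = 9389146808$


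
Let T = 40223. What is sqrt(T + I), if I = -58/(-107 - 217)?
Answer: sqrt(13032310)/18 ≈ 200.56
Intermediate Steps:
I = 29/162 (I = -58/(-324) = -58*(-1/324) = 29/162 ≈ 0.17901)
sqrt(T + I) = sqrt(40223 + 29/162) = sqrt(6516155/162) = sqrt(13032310)/18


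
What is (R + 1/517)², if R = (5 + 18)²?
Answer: 74798968036/267289 ≈ 2.7984e+5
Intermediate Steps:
R = 529 (R = 23² = 529)
(R + 1/517)² = (529 + 1/517)² = (273494/517)² = 74798968036/267289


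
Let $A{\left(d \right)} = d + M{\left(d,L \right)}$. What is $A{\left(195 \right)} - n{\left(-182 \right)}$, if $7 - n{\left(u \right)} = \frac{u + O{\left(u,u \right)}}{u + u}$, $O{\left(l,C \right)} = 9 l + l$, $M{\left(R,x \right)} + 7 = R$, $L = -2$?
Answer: $\frac{763}{2} \approx 381.5$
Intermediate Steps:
$M{\left(R,x \right)} = -7 + R$
$A{\left(d \right)} = -7 + 2 d$ ($A{\left(d \right)} = d + \left(-7 + d\right) = -7 + 2 d$)
$O{\left(l,C \right)} = 10 l$
$n{\left(u \right)} = \frac{3}{2}$ ($n{\left(u \right)} = 7 - \frac{u + 10 u}{u + u} = 7 - \frac{11 u}{2 u} = 7 - 11 u \frac{1}{2 u} = 7 - \frac{11}{2} = \frac{3}{2}$)
$A{\left(195 \right)} - n{\left(-182 \right)} = \left(-7 + 2 \cdot 195\right) - \frac{3}{2} = \left(-7 + 390\right) - \frac{3}{2} = 383 - \frac{3}{2} = \frac{763}{2}$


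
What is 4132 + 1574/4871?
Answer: 20128546/4871 ≈ 4132.3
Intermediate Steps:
4132 + 1574/4871 = 20128546/4871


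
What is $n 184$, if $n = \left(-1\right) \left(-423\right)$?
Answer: $77832$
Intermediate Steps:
$n = 423$
$n 184 = 423 \cdot 184 = 77832$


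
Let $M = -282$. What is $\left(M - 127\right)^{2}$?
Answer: $167281$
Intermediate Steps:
$\left(M - 127\right)^{2} = \left(-282 - 127\right)^{2} = \left(-409\right)^{2} = 167281$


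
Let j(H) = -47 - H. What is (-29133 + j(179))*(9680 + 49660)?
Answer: -1742163060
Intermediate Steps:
(-29133 + j(179))*(9680 + 49660) = (-29133 + (-47 - 1*179))*(9680 + 49660) = (-29133 + (-47 - 179))*59340 = (-29133 - 226)*59340 = -29359*59340 = -1742163060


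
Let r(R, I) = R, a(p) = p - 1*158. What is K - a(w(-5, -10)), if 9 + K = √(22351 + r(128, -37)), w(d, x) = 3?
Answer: 146 + √22479 ≈ 295.93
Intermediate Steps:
a(p) = -158 + p (a(p) = p - 158 = -158 + p)
K = -9 + √22479 (K = -9 + √(22351 + 128) = -9 + √22479 ≈ 140.93)
K - a(w(-5, -10)) = (-9 + √22479) - (-158 + 3) = (-9 + √22479) - 1*(-155) = (-9 + √22479) + 155 = 146 + √22479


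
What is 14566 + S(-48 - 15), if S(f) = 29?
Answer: 14595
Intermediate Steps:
14566 + S(-48 - 15) = 14566 + 29 = 14595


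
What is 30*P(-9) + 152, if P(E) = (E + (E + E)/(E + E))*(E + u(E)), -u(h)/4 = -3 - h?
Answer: 8072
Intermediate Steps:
u(h) = 12 + 4*h (u(h) = -4*(-3 - h) = 12 + 4*h)
P(E) = (1 + E)*(12 + 5*E) (P(E) = (E + (E + E)/(E + E))*(E + (12 + 4*E)) = (E + (2*E)/((2*E)))*(12 + 5*E) = (E + (2*E)*(1/(2*E)))*(12 + 5*E) = (E + 1)*(12 + 5*E) = (1 + E)*(12 + 5*E))
30*P(-9) + 152 = 30*(12 + 5*(-9)² + 17*(-9)) + 152 = 30*(12 + 5*81 - 153) + 152 = 30*(12 + 405 - 153) + 152 = 30*264 + 152 = 7920 + 152 = 8072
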